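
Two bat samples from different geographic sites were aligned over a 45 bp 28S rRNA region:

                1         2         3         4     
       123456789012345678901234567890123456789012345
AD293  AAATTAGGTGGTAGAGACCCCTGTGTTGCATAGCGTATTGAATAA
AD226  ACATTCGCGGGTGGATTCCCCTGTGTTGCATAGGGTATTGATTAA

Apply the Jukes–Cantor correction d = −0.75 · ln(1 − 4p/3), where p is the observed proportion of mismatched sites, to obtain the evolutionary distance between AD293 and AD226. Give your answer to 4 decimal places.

0.2326

Differing sites — 2:A/C; 6:A/C; 8:G/C; 9:T/G; 13:A/G; 16:G/T; 17:A/T; 34:C/G; 42:A/T.
p = 9/45 = 0.200000.
d = −0.75 · ln(1 − (4/3)·0.200000) = −0.75 · ln(0.733333) = −0.75 · (-0.310155) = 0.2326.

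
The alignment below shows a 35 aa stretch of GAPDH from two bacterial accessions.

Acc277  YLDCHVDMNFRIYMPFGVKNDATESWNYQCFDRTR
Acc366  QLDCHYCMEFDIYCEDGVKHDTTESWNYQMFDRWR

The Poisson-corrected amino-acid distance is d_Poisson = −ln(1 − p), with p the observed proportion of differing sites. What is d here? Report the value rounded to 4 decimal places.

0.4199

Differing sites — 1:Y/Q; 6:V/Y; 7:D/C; 9:N/E; 11:R/D; 14:M/C; 15:P/E; 16:F/D; 20:N/H; 22:A/T; 30:C/M; 34:T/W.
p = 12/35 = 0.342857.
d = −ln(1 − 0.342857) = −ln(0.657143) = 0.4199.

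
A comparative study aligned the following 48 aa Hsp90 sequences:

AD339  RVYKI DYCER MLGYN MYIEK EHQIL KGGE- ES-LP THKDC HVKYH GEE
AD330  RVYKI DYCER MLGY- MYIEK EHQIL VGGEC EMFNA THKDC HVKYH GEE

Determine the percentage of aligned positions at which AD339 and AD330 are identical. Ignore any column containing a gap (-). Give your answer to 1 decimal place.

91.1%

Excluding the 3 gap columns leaves 45 comparable sites.
Mismatches occur at site 26 (K↔V), site 32 (S↔M), site 34 (L↔N), site 35 (P↔A).
41 of the 45 comparable sites match, so the percent identity is 41/45 × 100 = 91.1%.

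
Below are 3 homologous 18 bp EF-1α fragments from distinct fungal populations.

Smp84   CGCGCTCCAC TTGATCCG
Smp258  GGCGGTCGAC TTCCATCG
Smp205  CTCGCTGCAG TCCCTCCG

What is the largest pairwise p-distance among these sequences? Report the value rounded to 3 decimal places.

0.500

Pairwise Hamming distances:
  Smp84 vs Smp258: 7
  Smp84 vs Smp205: 6
  Smp258 vs Smp205: 9
The largest is 9 mismatches, between Smp258 and Smp205; p = 9/18 = 0.500.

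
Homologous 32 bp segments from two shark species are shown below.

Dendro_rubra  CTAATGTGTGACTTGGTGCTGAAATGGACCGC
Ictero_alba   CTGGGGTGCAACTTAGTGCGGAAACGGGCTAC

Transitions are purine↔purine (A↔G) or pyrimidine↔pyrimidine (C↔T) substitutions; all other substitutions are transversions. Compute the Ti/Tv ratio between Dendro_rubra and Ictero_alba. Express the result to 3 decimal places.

4.500

Differing sites — 3:A/G (Ti); 4:A/G (Ti); 5:T/G (Tv); 9:T/C (Ti); 10:G/A (Ti); 15:G/A (Ti); 20:T/G (Tv); 25:T/C (Ti); 28:A/G (Ti); 30:C/T (Ti); 31:G/A (Ti).
Of the 11 differences, 9 transitions and 2 transversions, so Ti/Tv = 9/2 = 4.500.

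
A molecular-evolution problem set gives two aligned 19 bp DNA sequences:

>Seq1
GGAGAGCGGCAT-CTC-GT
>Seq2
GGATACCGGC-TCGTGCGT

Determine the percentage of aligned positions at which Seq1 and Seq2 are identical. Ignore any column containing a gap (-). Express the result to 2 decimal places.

75.00%

Excluding the 3 gap columns leaves 16 comparable sites.
Differing sites — 4:G/T; 6:G/C; 14:C/G; 16:C/G.
12 of the 16 comparable sites match, so the percent identity is 12/16 × 100 = 75.00%.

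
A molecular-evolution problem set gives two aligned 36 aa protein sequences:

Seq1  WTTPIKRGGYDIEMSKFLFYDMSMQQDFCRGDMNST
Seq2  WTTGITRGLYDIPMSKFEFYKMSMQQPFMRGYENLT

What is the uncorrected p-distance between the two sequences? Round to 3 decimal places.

0.306

The sequences differ at positions 4 (P/G), 6 (K/T), 9 (G/L), 13 (E/P), 18 (L/E), 21 (D/K), 27 (D/P), 29 (C/M), 32 (D/Y), 33 (M/E), 35 (S/L).
There are 11 differences over 36 sites, so p = 11/36 = 0.306.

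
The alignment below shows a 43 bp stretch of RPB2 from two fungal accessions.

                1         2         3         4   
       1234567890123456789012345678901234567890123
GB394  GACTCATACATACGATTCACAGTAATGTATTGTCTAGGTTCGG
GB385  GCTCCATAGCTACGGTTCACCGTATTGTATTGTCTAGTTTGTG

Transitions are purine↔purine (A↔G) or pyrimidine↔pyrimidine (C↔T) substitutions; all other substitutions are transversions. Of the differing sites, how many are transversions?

The sequences differ at positions 2 (A/C, transversion), 3 (C/T, transition), 4 (T/C, transition), 9 (C/G, transversion), 10 (A/C, transversion), 15 (A/G, transition), 21 (A/C, transversion), 25 (A/T, transversion), 38 (G/T, transversion), 41 (C/G, transversion), 42 (G/T, transversion).
Of the 11 differences, 3 transitions and 8 transversions, so the answer is 8.

8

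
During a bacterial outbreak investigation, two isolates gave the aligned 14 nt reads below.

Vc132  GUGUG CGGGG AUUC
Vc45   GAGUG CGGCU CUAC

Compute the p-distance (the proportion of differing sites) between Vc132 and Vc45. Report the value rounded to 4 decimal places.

0.3571

Mismatches occur at site 2 (U↔A), site 9 (G↔C), site 10 (G↔U), site 11 (A↔C), site 13 (U↔A).
There are 5 differences over 14 sites, so p = 5/14 = 0.3571.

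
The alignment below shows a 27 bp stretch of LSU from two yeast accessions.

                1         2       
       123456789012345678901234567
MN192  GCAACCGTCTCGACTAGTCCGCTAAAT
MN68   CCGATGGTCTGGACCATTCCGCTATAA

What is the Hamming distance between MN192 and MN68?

9

Differing sites — 1:G/C; 3:A/G; 5:C/T; 6:C/G; 11:C/G; 15:T/C; 17:G/T; 25:A/T; 27:T/A.
That gives 9 mismatches out of 27 aligned sites, so the Hamming distance is 9.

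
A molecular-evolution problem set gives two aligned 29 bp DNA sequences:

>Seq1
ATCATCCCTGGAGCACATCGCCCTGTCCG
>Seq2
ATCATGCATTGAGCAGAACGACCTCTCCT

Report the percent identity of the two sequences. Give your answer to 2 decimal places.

72.41%

Mismatches occur at site 6 (C/G), site 8 (C/A), site 10 (G/T), site 16 (C/G), site 18 (T/A), site 21 (C/A), site 25 (G/C), site 29 (G/T).
21 of the 29 sites match, so the percent identity is 21/29 × 100 = 72.41%.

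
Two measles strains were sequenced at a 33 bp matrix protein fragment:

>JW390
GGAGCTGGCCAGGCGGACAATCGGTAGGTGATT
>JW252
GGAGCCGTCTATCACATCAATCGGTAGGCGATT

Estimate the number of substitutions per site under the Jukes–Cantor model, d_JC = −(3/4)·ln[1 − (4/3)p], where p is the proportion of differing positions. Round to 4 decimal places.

0.3882

Differing sites — 6:T/C; 8:G/T; 10:C/T; 12:G/T; 13:G/C; 14:C/A; 15:G/C; 16:G/A; 17:A/T; 29:T/C.
p = 10/33 = 0.303030.
d = −0.75 · ln(1 − (4/3)·0.303030) = −0.75 · ln(0.595960) = −0.75 · (-0.517582) = 0.3882.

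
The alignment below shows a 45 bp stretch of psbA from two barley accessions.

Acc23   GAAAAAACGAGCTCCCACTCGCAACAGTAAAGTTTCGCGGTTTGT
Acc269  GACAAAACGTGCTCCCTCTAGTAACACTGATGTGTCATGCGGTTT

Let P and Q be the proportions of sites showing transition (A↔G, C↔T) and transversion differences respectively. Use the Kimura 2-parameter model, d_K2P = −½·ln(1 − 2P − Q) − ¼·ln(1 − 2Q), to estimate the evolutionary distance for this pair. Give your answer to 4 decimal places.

0.4421

Differing sites — 3:A/C (Tv); 10:A/T (Tv); 17:A/T (Tv); 20:C/A (Tv); 22:C/T (Ti); 27:G/C (Tv); 29:A/G (Ti); 31:A/T (Tv); 34:T/G (Tv); 37:G/A (Ti); 38:C/T (Ti); 40:G/C (Tv); 41:T/G (Tv); 42:T/G (Tv); 44:G/T (Tv).
Of the 15 differences, 4 transitions and 11 transversions over 45 sites: P = 4/45 = 0.088889, Q = 11/45 = 0.244444.
d = −0.5·ln(0.577778) − 0.25·ln(0.511112) = −0.5·(-0.548566) − 0.25·(-0.671167) = 0.4421.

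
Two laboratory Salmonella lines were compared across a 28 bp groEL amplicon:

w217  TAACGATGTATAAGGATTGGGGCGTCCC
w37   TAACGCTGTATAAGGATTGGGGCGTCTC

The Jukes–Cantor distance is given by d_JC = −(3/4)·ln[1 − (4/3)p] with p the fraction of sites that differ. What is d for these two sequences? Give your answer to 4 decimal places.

0.0751

Mismatches occur at site 6 (A↔C), site 27 (C↔T).
p = 2/28 = 0.071429.
d = −0.75 · ln(1 − (4/3)·0.071429) = −0.75 · ln(0.904761) = −0.75 · (-0.100084) = 0.0751.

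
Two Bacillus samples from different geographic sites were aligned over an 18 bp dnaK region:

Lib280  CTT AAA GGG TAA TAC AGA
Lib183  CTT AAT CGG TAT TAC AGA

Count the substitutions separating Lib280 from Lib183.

The sequences differ at positions 6 (A/T), 7 (G/C), 12 (A/T).
That gives 3 mismatches out of 18 aligned sites, so the Hamming distance is 3.

3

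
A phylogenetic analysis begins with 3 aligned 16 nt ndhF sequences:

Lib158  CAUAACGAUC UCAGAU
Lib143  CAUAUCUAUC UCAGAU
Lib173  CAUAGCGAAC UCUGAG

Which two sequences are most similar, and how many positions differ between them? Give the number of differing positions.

Pairwise Hamming distances:
  Lib158 vs Lib143: 2
  Lib158 vs Lib173: 4
  Lib143 vs Lib173: 5
The smallest is 2, between Lib158 and Lib143.

2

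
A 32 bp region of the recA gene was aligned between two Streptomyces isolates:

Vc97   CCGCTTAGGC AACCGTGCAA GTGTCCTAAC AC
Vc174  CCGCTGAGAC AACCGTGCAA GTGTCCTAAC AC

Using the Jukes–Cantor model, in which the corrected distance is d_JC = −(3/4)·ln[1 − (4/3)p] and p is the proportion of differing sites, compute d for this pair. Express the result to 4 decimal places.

Differing sites — 6:T/G; 9:G/A.
p = 2/32 = 0.062500.
d = −0.75 · ln(1 − (4/3)·0.062500) = −0.75 · ln(0.916667) = −0.75 · (-0.087011) = 0.0653.

0.0653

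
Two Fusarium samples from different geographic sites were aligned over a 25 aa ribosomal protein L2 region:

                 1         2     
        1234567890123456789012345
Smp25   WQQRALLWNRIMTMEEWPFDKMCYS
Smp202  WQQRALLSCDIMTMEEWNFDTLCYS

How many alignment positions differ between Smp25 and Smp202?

6

Differing sites — 8:W/S; 9:N/C; 10:R/D; 18:P/N; 21:K/T; 22:M/L.
That gives 6 mismatches out of 25 aligned sites, so the Hamming distance is 6.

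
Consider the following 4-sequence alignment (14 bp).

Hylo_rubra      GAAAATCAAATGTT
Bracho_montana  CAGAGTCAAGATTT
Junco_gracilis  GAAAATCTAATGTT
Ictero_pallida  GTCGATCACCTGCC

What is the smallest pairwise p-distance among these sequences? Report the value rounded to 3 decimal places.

0.071

Pairwise Hamming distances:
  Hylo_rubra vs Bracho_montana: 6
  Hylo_rubra vs Junco_gracilis: 1
  Hylo_rubra vs Ictero_pallida: 7
  Bracho_montana vs Junco_gracilis: 7
  Bracho_montana vs Ictero_pallida: 11
  Junco_gracilis vs Ictero_pallida: 8
The smallest is 1 mismatch, between Hylo_rubra and Junco_gracilis; p = 1/14 = 0.071.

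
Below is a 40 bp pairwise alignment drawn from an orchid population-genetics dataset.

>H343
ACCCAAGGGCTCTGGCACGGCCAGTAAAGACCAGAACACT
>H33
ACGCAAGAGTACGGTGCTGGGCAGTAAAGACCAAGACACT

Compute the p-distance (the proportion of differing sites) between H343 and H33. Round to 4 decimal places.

The sequences differ at positions 3 (C/G), 8 (G/A), 10 (C/T), 11 (T/A), 13 (T/G), 15 (G/T), 16 (C/G), 17 (A/C), 18 (C/T), 21 (C/G), 34 (G/A), 35 (A/G).
There are 12 differences over 40 sites, so p = 12/40 = 0.3000.

0.3000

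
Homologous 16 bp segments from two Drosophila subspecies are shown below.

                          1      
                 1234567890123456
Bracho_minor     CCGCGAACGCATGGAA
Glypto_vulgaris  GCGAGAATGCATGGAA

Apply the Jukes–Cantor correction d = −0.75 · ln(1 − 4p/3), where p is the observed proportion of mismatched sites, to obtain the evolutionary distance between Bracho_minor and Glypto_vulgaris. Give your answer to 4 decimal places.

Mismatches occur at site 1 (C/G), site 4 (C/A), site 8 (C/T).
p = 3/16 = 0.187500.
d = −0.75 · ln(1 − (4/3)·0.187500) = −0.75 · ln(0.750000) = −0.75 · (-0.287682) = 0.2158.

0.2158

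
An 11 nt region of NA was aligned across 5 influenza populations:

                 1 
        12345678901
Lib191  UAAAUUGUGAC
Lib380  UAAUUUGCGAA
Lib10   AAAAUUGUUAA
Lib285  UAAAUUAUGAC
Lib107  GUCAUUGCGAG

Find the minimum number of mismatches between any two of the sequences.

Pairwise Hamming distances:
  Lib191 vs Lib380: 3
  Lib191 vs Lib10: 3
  Lib191 vs Lib285: 1
  Lib191 vs Lib107: 5
  Lib380 vs Lib10: 4
  Lib380 vs Lib285: 4
  Lib380 vs Lib107: 5
  Lib10 vs Lib285: 4
  Lib10 vs Lib107: 6
  Lib285 vs Lib107: 6
The smallest is 1, between Lib191 and Lib285.

1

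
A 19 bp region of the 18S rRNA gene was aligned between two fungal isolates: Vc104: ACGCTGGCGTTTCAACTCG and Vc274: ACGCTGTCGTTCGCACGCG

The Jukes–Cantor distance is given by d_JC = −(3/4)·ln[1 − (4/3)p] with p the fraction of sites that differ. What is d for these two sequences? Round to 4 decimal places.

Mismatches occur at site 7 (G→T), site 12 (T→C), site 13 (C→G), site 14 (A→C), site 17 (T→G).
p = 5/19 = 0.263158.
d = −0.75 · ln(1 − (4/3)·0.263158) = −0.75 · ln(0.649123) = −0.75 · (-0.432133) = 0.3241.

0.3241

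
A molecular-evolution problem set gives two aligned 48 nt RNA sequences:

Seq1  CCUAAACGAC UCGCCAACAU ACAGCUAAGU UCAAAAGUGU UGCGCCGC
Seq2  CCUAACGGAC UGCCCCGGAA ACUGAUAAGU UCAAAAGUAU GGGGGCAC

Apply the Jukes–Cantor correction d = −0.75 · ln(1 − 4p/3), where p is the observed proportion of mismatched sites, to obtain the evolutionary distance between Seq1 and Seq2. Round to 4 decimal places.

Mismatches occur at site 6 (A↔C), site 7 (C↔G), site 12 (C↔G), site 13 (G↔C), site 16 (A↔C), site 17 (A↔G), site 18 (C↔G), site 20 (U↔A), site 23 (A↔U), site 25 (C↔A), site 39 (G↔A), site 41 (U↔G), site 43 (C↔G), site 45 (C↔G), site 47 (G↔A).
p = 15/48 = 0.312500.
d = −0.75 · ln(1 − (4/3)·0.312500) = −0.75 · ln(0.583333) = −0.75 · (-0.538997) = 0.4042.

0.4042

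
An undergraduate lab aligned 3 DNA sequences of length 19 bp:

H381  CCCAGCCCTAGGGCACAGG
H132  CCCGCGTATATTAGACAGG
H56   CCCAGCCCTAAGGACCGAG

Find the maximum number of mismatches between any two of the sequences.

Pairwise Hamming distances:
  H381 vs H132: 9
  H381 vs H56: 5
  H132 vs H56: 12
The largest is 12, between H132 and H56.

12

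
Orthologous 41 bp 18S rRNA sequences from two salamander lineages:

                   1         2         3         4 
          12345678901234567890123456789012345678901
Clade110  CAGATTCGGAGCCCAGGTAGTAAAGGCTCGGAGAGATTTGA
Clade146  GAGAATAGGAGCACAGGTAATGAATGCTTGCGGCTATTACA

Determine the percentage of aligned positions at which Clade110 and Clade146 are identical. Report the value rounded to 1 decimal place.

65.9%

Differing sites — 1:C/G; 5:T/A; 7:C/A; 13:C/A; 20:G/A; 22:A/G; 25:G/T; 29:C/T; 31:G/C; 32:A/G; 34:A/C; 35:G/T; 39:T/A; 40:G/C.
27 of the 41 sites match, so the percent identity is 27/41 × 100 = 65.9%.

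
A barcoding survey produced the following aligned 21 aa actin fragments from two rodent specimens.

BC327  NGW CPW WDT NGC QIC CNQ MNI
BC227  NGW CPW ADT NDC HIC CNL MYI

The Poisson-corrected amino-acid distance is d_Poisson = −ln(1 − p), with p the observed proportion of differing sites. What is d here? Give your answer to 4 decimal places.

Differing sites — 7:W/A; 11:G/D; 13:Q/H; 18:Q/L; 20:N/Y.
p = 5/21 = 0.238095.
d = −ln(1 − 0.238095) = −ln(0.761905) = 0.2719.

0.2719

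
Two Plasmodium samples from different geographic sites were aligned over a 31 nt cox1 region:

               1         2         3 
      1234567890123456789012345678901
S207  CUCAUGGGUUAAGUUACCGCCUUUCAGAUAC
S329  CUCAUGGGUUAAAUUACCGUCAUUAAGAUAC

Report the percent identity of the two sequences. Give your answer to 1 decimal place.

87.1%

Differing sites — 13:G/A; 20:C/U; 22:U/A; 25:C/A.
27 of the 31 sites match, so the percent identity is 27/31 × 100 = 87.1%.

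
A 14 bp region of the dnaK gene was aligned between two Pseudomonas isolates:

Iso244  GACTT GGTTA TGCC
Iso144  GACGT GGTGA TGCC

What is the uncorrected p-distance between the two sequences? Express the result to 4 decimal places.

The sequences differ at positions 4 (T/G), 9 (T/G).
There are 2 differences over 14 sites, so p = 2/14 = 0.1429.

0.1429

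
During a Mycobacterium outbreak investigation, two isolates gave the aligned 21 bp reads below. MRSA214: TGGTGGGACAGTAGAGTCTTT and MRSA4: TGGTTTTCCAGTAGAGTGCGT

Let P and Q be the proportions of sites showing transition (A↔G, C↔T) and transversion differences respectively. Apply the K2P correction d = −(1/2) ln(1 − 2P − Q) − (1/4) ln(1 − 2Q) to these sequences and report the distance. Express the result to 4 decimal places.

0.4516

The sequences differ at positions 5 (G/T, transversion), 6 (G/T, transversion), 7 (G/T, transversion), 8 (A/C, transversion), 18 (C/G, transversion), 19 (T/C, transition), 20 (T/G, transversion).
Of the 7 differences, 1 transition and 6 transversions over 21 sites: P = 1/21 = 0.047619, Q = 6/21 = 0.285714.
d = −0.5·ln(0.619048) − 0.25·ln(0.428572) = −0.5·(-0.479572) − 0.25·(-0.847297) = 0.4516.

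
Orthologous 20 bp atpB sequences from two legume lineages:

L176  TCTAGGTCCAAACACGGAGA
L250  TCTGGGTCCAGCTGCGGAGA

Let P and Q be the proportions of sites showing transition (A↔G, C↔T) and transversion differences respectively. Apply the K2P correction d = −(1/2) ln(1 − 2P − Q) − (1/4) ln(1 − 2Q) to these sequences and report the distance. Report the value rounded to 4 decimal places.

Differing sites — 4:A/G (Ti); 11:A/G (Ti); 12:A/C (Tv); 13:C/T (Ti); 14:A/G (Ti).
Of the 5 differences, 4 transitions and 1 transversion over 20 sites: P = 4/20 = 0.200000, Q = 1/20 = 0.050000.
d = −0.5·ln(0.550000) − 0.25·ln(0.900000) = −0.5·(-0.597837) − 0.25·(-0.105361) = 0.3253.

0.3253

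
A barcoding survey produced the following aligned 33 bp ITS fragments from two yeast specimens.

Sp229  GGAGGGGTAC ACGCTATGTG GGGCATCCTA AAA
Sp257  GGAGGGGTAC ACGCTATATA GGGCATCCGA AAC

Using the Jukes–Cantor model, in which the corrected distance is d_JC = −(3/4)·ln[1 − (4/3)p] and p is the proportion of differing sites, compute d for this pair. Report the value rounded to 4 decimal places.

Mismatches occur at site 18 (G→A), site 20 (G→A), site 29 (T→G), site 33 (A→C).
p = 4/33 = 0.121212.
d = −0.75 · ln(1 − (4/3)·0.121212) = −0.75 · ln(0.838384) = −0.75 · (-0.176279) = 0.1322.

0.1322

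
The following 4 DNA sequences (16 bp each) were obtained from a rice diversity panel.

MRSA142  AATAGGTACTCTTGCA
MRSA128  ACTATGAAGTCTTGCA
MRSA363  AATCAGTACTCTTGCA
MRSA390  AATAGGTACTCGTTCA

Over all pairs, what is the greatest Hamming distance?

6

Pairwise Hamming distances:
  MRSA142 vs MRSA128: 4
  MRSA142 vs MRSA363: 2
  MRSA142 vs MRSA390: 2
  MRSA128 vs MRSA363: 5
  MRSA128 vs MRSA390: 6
  MRSA363 vs MRSA390: 4
The largest is 6, between MRSA128 and MRSA390.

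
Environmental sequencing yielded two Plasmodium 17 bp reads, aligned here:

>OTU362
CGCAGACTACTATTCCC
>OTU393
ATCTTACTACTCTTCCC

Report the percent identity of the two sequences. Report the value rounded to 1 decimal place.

70.6%

The sequences differ at positions 1 (C/A), 2 (G/T), 4 (A/T), 5 (G/T), 12 (A/C).
12 of the 17 sites match, so the percent identity is 12/17 × 100 = 70.6%.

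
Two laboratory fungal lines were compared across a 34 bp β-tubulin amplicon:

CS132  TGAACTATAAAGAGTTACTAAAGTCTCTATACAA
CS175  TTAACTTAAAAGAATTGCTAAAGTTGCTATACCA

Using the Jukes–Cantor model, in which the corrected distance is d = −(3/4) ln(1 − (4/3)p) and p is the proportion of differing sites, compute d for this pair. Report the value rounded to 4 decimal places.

0.2824

Mismatches occur at site 2 (G/T), site 7 (A/T), site 8 (T/A), site 14 (G/A), site 17 (A/G), site 25 (C/T), site 26 (T/G), site 33 (A/C).
p = 8/34 = 0.235294.
d = −0.75 · ln(1 − (4/3)·0.235294) = −0.75 · ln(0.686275) = −0.75 · (-0.376477) = 0.2824.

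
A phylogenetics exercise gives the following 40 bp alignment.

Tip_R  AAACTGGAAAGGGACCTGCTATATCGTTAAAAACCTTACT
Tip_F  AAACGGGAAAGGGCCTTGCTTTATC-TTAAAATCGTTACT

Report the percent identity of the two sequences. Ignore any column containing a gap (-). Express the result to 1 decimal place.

84.6%

Excluding the 1 gap column leaves 39 comparable sites.
Mismatches occur at site 5 (T↔G), site 14 (A↔C), site 16 (C↔T), site 21 (A↔T), site 33 (A↔T), site 35 (C↔G).
33 of the 39 comparable sites match, so the percent identity is 33/39 × 100 = 84.6%.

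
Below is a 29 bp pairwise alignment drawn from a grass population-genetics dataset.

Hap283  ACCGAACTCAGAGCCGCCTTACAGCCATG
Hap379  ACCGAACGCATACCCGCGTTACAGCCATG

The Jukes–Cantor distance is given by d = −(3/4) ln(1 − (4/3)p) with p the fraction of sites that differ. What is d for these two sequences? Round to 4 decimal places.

0.1524

Differing sites — 8:T/G; 11:G/T; 13:G/C; 18:C/G.
p = 4/29 = 0.137931.
d = −0.75 · ln(1 − (4/3)·0.137931) = −0.75 · ln(0.816092) = −0.75 · (-0.203228) = 0.1524.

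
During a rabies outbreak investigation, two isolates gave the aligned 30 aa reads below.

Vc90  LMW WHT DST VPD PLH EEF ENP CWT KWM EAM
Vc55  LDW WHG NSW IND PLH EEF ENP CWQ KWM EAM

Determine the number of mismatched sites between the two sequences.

Mismatches occur at site 2 (M↔D), site 6 (T↔G), site 7 (D↔N), site 9 (T↔W), site 10 (V↔I), site 11 (P↔N), site 24 (T↔Q).
That gives 7 mismatches out of 30 aligned sites, so the Hamming distance is 7.

7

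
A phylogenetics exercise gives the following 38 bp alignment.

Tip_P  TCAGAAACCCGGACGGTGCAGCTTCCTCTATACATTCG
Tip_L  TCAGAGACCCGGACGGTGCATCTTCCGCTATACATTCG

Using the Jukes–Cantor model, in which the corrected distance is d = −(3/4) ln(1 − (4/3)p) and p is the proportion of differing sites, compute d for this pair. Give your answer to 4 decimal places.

0.0834

Mismatches occur at site 6 (A→G), site 21 (G→T), site 27 (T→G).
p = 3/38 = 0.078947.
d = −0.75 · ln(1 − (4/3)·0.078947) = −0.75 · ln(0.894737) = −0.75 · (-0.111225) = 0.0834.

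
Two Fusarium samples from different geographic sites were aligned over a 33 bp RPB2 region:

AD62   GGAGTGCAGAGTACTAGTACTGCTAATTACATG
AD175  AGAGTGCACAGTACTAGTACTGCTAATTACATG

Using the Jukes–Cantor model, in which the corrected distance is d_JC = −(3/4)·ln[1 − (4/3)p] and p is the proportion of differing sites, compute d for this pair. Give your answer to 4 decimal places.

Mismatches occur at site 1 (G/A), site 9 (G/C).
p = 2/33 = 0.060606.
d = −0.75 · ln(1 − (4/3)·0.060606) = −0.75 · ln(0.919192) = −0.75 · (-0.084260) = 0.0632.

0.0632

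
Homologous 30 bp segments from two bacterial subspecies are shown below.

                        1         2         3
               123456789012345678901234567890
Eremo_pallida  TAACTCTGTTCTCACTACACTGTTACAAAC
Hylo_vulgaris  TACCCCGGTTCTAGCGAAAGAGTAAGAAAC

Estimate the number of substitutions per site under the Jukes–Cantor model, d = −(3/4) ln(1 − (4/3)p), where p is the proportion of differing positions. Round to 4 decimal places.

0.5034

The sequences differ at positions 3 (A/C), 5 (T/C), 7 (T/G), 13 (C/A), 14 (A/G), 16 (T/G), 18 (C/A), 20 (C/G), 21 (T/A), 24 (T/A), 26 (C/G).
p = 11/30 = 0.366667.
d = −0.75 · ln(1 − (4/3)·0.366667) = −0.75 · ln(0.511111) = −0.75 · (-0.671168) = 0.5034.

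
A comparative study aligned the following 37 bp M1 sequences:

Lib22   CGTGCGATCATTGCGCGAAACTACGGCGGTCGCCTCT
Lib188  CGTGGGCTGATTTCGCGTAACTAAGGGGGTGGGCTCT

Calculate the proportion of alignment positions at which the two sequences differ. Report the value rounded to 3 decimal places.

The sequences differ at positions 5 (C/G), 7 (A/C), 9 (C/G), 13 (G/T), 18 (A/T), 24 (C/A), 27 (C/G), 31 (C/G), 33 (C/G).
There are 9 differences over 37 sites, so p = 9/37 = 0.243.

0.243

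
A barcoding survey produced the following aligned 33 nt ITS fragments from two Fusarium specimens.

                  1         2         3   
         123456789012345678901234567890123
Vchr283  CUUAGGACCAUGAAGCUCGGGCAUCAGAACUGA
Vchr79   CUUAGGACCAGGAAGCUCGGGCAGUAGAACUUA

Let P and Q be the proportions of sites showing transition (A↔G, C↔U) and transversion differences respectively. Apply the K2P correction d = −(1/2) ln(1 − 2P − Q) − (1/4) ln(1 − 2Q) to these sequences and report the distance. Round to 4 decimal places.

The sequences differ at positions 11 (U/G, transversion), 24 (U/G, transversion), 25 (C/U, transition), 32 (G/U, transversion).
Of the 4 differences, 1 transition and 3 transversions over 33 sites: P = 1/33 = 0.030303, Q = 3/33 = 0.090909.
d = −0.5·ln(0.848485) − 0.25·ln(0.818182) = −0.5·(-0.164303) − 0.25·(-0.200670) = 0.1323.

0.1323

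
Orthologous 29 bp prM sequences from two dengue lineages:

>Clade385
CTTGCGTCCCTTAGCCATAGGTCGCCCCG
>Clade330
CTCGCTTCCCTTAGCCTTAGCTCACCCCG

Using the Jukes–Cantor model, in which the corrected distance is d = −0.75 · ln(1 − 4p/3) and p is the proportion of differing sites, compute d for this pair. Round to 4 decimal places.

0.1959

The sequences differ at positions 3 (T/C), 6 (G/T), 17 (A/T), 21 (G/C), 24 (G/A).
p = 5/29 = 0.172414.
d = −0.75 · ln(1 − (4/3)·0.172414) = −0.75 · ln(0.770115) = −0.75 · (-0.261215) = 0.1959.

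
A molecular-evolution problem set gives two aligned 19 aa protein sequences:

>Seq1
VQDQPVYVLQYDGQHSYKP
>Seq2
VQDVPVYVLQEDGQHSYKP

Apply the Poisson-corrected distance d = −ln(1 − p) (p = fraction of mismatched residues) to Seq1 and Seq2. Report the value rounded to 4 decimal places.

0.1112

Mismatches occur at site 4 (Q→V), site 11 (Y→E).
p = 2/19 = 0.105263.
d = −ln(1 − 0.105263) = −ln(0.894737) = 0.1112.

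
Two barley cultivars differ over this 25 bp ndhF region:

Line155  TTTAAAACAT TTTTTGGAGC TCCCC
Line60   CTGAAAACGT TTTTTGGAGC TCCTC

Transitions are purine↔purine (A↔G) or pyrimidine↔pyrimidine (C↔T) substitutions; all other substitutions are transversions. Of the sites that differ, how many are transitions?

The sequences differ at positions 1 (T/C, transition), 3 (T/G, transversion), 9 (A/G, transition), 24 (C/T, transition).
Of the 4 differences, 3 transitions and 1 transversion, so the answer is 3.

3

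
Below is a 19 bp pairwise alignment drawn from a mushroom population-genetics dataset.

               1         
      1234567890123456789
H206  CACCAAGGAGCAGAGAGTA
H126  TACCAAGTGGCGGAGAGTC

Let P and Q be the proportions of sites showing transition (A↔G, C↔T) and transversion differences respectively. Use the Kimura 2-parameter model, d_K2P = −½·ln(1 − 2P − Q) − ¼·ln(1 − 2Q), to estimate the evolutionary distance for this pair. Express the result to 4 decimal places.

The sequences differ at positions 1 (C/T, transition), 8 (G/T, transversion), 9 (A/G, transition), 12 (A/G, transition), 19 (A/C, transversion).
Of the 5 differences, 3 transitions and 2 transversions over 19 sites: P = 3/19 = 0.157895, Q = 2/19 = 0.105263.
d = −0.5·ln(0.578947) − 0.25·ln(0.789474) = −0.5·(-0.546544) − 0.25·(-0.236388) = 0.3324.

0.3324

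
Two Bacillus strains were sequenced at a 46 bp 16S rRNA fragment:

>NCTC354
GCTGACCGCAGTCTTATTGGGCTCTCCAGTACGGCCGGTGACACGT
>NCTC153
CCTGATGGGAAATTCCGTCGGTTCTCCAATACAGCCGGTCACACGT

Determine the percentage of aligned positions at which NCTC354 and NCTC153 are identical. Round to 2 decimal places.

67.39%

Mismatches occur at site 1 (G→C), site 6 (C→T), site 7 (C→G), site 9 (C→G), site 11 (G→A), site 12 (T→A), site 13 (C→T), site 15 (T→C), site 16 (A→C), site 17 (T→G), site 19 (G→C), site 22 (C→T), site 29 (G→A), site 33 (G→A), site 40 (G→C).
31 of the 46 sites match, so the percent identity is 31/46 × 100 = 67.39%.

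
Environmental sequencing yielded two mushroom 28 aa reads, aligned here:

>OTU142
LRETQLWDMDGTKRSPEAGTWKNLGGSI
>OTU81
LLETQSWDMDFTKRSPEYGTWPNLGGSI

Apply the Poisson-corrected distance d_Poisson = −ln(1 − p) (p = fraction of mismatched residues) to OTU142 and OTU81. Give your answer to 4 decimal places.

The sequences differ at positions 2 (R/L), 6 (L/S), 11 (G/F), 18 (A/Y), 22 (K/P).
p = 5/28 = 0.178571.
d = −ln(1 − 0.178571) = −ln(0.821429) = 0.1967.

0.1967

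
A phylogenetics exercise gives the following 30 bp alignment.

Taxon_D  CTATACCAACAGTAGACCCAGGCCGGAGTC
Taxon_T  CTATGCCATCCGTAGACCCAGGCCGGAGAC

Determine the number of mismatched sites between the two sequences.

The sequences differ at positions 5 (A/G), 9 (A/T), 11 (A/C), 29 (T/A).
That gives 4 mismatches out of 30 aligned sites, so the Hamming distance is 4.

4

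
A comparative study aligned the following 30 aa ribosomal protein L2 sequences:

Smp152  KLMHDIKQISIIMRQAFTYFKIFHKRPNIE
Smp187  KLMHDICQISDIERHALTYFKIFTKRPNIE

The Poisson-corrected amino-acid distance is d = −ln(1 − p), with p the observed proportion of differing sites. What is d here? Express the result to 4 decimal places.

0.2231

Differing sites — 7:K/C; 11:I/D; 13:M/E; 15:Q/H; 17:F/L; 24:H/T.
p = 6/30 = 0.200000.
d = −ln(1 − 0.200000) = −ln(0.800000) = 0.2231.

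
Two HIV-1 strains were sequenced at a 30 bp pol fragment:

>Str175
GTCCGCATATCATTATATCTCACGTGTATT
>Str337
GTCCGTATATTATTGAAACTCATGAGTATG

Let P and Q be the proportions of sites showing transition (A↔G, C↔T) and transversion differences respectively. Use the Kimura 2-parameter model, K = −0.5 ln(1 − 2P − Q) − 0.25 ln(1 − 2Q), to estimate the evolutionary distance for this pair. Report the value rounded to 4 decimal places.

0.3330

The sequences differ at positions 6 (C/T, transition), 11 (C/T, transition), 15 (A/G, transition), 16 (T/A, transversion), 18 (T/A, transversion), 23 (C/T, transition), 25 (T/A, transversion), 30 (T/G, transversion).
Of the 8 differences, 4 transitions and 4 transversions over 30 sites: P = 4/30 = 0.133333, Q = 4/30 = 0.133333.
d = −0.5·ln(0.600001) − 0.25·ln(0.733334) = −0.5·(-0.510824) − 0.25·(-0.310154) = 0.3330.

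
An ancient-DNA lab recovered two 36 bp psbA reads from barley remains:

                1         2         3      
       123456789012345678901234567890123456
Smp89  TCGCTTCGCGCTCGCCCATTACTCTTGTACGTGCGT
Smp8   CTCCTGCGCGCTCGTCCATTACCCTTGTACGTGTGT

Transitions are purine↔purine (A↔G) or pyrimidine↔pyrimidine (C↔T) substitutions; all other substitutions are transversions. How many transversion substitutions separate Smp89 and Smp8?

Mismatches occur at site 1 (T→C, transition), site 2 (C→T, transition), site 3 (G→C, transversion), site 6 (T→G, transversion), site 15 (C→T, transition), site 23 (T→C, transition), site 34 (C→T, transition).
Of the 7 differences, 5 transitions and 2 transversions, so the answer is 2.

2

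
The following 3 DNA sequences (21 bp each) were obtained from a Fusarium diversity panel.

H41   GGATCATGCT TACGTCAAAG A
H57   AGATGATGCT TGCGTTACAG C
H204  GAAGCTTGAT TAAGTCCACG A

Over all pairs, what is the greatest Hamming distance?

Pairwise Hamming distances:
  H41 vs H57: 6
  H41 vs H204: 7
  H57 vs H204: 13
The largest is 13, between H57 and H204.

13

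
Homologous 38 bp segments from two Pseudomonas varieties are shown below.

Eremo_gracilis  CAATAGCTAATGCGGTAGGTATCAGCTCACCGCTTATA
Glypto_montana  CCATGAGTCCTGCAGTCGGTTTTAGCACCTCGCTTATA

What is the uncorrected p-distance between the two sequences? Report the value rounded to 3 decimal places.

0.342

Mismatches occur at site 2 (A/C), site 5 (A/G), site 6 (G/A), site 7 (C/G), site 9 (A/C), site 10 (A/C), site 14 (G/A), site 17 (A/C), site 21 (A/T), site 23 (C/T), site 27 (T/A), site 29 (A/C), site 30 (C/T).
There are 13 differences over 38 sites, so p = 13/38 = 0.342.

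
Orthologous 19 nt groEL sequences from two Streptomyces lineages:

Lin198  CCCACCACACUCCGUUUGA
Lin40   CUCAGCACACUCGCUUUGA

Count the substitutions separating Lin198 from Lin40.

Differing sites — 2:C/U; 5:C/G; 13:C/G; 14:G/C.
That gives 4 mismatches out of 19 aligned sites, so the Hamming distance is 4.

4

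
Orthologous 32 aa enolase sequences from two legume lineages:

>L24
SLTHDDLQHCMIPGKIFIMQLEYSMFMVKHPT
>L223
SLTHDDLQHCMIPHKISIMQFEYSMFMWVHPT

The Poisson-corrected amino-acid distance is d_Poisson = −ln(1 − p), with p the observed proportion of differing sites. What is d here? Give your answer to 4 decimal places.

0.1699

Mismatches occur at site 14 (G→H), site 17 (F→S), site 21 (L→F), site 28 (V→W), site 29 (K→V).
p = 5/32 = 0.156250.
d = −ln(1 − 0.156250) = −ln(0.843750) = 0.1699.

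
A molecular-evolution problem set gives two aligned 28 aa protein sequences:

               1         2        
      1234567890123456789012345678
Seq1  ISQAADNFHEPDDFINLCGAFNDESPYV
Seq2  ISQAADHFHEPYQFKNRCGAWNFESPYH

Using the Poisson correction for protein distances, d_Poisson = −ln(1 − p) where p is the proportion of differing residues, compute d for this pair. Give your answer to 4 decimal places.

0.3365

Differing sites — 7:N/H; 12:D/Y; 13:D/Q; 15:I/K; 17:L/R; 21:F/W; 23:D/F; 28:V/H.
p = 8/28 = 0.285714.
d = −ln(1 − 0.285714) = −ln(0.714286) = 0.3365.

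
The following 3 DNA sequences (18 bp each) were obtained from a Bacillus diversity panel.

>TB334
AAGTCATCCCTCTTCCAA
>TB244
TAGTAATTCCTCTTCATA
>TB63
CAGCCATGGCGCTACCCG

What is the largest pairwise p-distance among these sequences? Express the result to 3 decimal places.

Pairwise Hamming distances:
  TB334 vs TB244: 5
  TB334 vs TB63: 8
  TB244 vs TB63: 10
The largest is 10 mismatches, between TB244 and TB63; p = 10/18 = 0.556.

0.556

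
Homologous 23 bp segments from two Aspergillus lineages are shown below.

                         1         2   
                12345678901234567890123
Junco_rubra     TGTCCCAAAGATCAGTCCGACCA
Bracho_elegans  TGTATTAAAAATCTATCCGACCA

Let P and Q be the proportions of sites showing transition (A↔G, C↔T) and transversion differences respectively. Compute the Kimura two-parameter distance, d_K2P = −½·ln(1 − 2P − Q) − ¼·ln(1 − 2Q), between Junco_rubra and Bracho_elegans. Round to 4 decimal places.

The sequences differ at positions 4 (C/A, transversion), 5 (C/T, transition), 6 (C/T, transition), 10 (G/A, transition), 14 (A/T, transversion), 15 (G/A, transition).
Of the 6 differences, 4 transitions and 2 transversions over 23 sites: P = 4/23 = 0.173913, Q = 2/23 = 0.086957.
d = −0.5·ln(0.565217) − 0.25·ln(0.826086) = −0.5·(-0.570546) − 0.25·(-0.191056) = 0.3330.

0.3330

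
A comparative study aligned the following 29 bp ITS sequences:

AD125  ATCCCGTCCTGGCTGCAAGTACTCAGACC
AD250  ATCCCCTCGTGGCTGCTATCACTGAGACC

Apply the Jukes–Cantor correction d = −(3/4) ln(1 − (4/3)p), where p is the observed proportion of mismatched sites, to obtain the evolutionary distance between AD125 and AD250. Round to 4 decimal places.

Mismatches occur at site 6 (G↔C), site 9 (C↔G), site 17 (A↔T), site 19 (G↔T), site 20 (T↔C), site 24 (C↔G).
p = 6/29 = 0.206897.
d = −0.75 · ln(1 − (4/3)·0.206897) = −0.75 · ln(0.724137) = −0.75 · (-0.322775) = 0.2421.

0.2421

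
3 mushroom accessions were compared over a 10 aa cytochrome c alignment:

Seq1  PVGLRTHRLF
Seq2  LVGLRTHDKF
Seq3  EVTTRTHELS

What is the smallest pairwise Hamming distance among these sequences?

Pairwise Hamming distances:
  Seq1 vs Seq2: 3
  Seq1 vs Seq3: 5
  Seq2 vs Seq3: 6
The smallest is 3, between Seq1 and Seq2.

3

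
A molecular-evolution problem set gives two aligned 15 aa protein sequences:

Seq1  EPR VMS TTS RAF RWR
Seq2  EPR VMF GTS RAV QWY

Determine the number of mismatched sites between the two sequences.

Mismatches occur at site 6 (S↔F), site 7 (T↔G), site 12 (F↔V), site 13 (R↔Q), site 15 (R↔Y).
That gives 5 mismatches out of 15 aligned sites, so the Hamming distance is 5.

5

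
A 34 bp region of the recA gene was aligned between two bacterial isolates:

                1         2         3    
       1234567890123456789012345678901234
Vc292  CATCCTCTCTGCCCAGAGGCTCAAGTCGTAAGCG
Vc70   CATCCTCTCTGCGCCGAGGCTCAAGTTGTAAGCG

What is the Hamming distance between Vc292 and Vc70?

3

Mismatches occur at site 13 (C↔G), site 15 (A↔C), site 27 (C↔T).
That gives 3 mismatches out of 34 aligned sites, so the Hamming distance is 3.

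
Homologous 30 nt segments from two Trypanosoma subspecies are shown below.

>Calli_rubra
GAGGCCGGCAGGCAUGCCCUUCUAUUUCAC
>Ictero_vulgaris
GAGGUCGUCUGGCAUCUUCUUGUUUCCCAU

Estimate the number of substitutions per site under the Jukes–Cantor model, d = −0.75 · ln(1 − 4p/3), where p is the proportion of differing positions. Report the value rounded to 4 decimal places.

Differing sites — 5:C/U; 8:G/U; 10:A/U; 16:G/C; 17:C/U; 18:C/U; 22:C/G; 24:A/U; 26:U/C; 27:U/C; 30:C/U.
p = 11/30 = 0.366667.
d = −0.75 · ln(1 − (4/3)·0.366667) = −0.75 · ln(0.511111) = −0.75 · (-0.671168) = 0.5034.

0.5034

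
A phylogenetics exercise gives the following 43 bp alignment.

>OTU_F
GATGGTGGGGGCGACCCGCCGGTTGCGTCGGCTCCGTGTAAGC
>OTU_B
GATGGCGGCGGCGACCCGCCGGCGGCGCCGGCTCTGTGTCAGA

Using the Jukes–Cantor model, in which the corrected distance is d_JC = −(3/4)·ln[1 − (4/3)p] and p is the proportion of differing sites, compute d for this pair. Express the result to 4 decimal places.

0.2138

The sequences differ at positions 6 (T/C), 9 (G/C), 23 (T/C), 24 (T/G), 28 (T/C), 35 (C/T), 40 (A/C), 43 (C/A).
p = 8/43 = 0.186047.
d = −0.75 · ln(1 − (4/3)·0.186047) = −0.75 · ln(0.751937) = −0.75 · (-0.285103) = 0.2138.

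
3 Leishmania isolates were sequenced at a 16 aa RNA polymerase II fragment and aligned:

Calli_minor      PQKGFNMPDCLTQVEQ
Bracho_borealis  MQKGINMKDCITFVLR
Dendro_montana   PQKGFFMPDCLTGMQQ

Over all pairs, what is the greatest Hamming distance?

Pairwise Hamming distances:
  Calli_minor vs Bracho_borealis: 7
  Calli_minor vs Dendro_montana: 4
  Bracho_borealis vs Dendro_montana: 9
The largest is 9, between Bracho_borealis and Dendro_montana.

9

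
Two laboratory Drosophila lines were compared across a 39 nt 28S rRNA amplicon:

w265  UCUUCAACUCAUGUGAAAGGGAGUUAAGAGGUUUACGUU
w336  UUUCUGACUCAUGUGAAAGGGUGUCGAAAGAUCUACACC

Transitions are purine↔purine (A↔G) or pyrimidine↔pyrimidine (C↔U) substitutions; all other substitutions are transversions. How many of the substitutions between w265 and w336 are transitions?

12

The sequences differ at positions 2 (C/U, transition), 4 (U/C, transition), 5 (C/U, transition), 6 (A/G, transition), 22 (A/U, transversion), 25 (U/C, transition), 26 (A/G, transition), 28 (G/A, transition), 31 (G/A, transition), 33 (U/C, transition), 37 (G/A, transition), 38 (U/C, transition), 39 (U/C, transition).
Of the 13 differences, 12 transitions and 1 transversion, so the answer is 12.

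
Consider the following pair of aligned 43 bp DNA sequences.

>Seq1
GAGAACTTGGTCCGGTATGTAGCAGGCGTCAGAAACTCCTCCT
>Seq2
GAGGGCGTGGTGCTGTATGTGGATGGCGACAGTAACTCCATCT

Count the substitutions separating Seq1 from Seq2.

Mismatches occur at site 4 (A→G), site 5 (A→G), site 7 (T→G), site 12 (C→G), site 14 (G→T), site 21 (A→G), site 23 (C→A), site 24 (A→T), site 29 (T→A), site 33 (A→T), site 40 (T→A), site 41 (C→T).
That gives 12 mismatches out of 43 aligned sites, so the Hamming distance is 12.

12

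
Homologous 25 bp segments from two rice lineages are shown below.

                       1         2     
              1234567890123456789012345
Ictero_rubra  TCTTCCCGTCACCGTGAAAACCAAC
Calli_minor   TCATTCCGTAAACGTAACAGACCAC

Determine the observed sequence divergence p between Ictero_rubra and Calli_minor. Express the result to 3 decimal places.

0.360

Differing sites — 3:T/A; 5:C/T; 10:C/A; 12:C/A; 16:G/A; 18:A/C; 20:A/G; 21:C/A; 23:A/C.
There are 9 differences over 25 sites, so p = 9/25 = 0.360.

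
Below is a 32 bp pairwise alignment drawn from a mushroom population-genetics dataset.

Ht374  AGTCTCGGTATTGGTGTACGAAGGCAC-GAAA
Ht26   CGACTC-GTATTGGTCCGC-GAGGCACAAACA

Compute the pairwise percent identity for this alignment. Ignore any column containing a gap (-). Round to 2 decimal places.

Excluding the 3 gap columns leaves 29 comparable sites.
The sequences differ at positions 1 (A/C), 3 (T/A), 16 (G/C), 17 (T/C), 18 (A/G), 21 (A/G), 29 (G/A), 31 (A/C).
21 of the 29 comparable sites match, so the percent identity is 21/29 × 100 = 72.41%.

72.41%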